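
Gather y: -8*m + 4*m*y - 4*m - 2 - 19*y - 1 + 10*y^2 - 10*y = -12*m + 10*y^2 + y*(4*m - 29) - 3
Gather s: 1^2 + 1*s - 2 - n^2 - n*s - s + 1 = -n^2 - n*s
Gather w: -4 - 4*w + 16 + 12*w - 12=8*w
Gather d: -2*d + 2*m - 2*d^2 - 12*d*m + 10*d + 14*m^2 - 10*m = -2*d^2 + d*(8 - 12*m) + 14*m^2 - 8*m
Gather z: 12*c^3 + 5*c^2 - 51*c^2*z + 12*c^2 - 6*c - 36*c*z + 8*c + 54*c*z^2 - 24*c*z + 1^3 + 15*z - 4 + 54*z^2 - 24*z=12*c^3 + 17*c^2 + 2*c + z^2*(54*c + 54) + z*(-51*c^2 - 60*c - 9) - 3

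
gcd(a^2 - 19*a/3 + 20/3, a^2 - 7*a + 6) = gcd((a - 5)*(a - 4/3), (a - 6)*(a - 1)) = 1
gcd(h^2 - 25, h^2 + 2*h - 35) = h - 5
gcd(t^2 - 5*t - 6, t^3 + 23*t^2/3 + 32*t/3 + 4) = t + 1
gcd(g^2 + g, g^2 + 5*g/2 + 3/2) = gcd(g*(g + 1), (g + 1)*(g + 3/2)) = g + 1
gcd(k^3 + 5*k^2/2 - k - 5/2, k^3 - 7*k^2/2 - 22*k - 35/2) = k^2 + 7*k/2 + 5/2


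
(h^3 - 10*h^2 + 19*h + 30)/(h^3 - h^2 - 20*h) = (h^2 - 5*h - 6)/(h*(h + 4))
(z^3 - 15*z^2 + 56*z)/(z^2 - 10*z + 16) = z*(z - 7)/(z - 2)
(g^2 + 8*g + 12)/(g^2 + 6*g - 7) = (g^2 + 8*g + 12)/(g^2 + 6*g - 7)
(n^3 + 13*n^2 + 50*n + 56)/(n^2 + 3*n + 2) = (n^2 + 11*n + 28)/(n + 1)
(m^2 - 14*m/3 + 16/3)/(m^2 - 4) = (m - 8/3)/(m + 2)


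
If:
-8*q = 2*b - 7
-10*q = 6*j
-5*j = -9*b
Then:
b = -175/166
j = -315/166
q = 189/166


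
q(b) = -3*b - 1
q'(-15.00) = -3.00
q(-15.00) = 44.00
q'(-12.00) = -3.00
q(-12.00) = 35.00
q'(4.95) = -3.00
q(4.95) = -15.85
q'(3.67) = -3.00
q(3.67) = -12.01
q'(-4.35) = -3.00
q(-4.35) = 12.05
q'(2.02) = -3.00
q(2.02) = -7.06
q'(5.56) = -3.00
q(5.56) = -17.68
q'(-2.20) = -3.00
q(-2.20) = 5.60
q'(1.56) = -3.00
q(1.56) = -5.68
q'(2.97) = -3.00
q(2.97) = -9.91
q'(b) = -3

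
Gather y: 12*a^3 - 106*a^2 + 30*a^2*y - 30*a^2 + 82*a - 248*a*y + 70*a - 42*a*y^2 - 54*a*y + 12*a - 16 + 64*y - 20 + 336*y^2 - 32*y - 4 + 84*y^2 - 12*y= 12*a^3 - 136*a^2 + 164*a + y^2*(420 - 42*a) + y*(30*a^2 - 302*a + 20) - 40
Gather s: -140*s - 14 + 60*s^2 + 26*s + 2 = 60*s^2 - 114*s - 12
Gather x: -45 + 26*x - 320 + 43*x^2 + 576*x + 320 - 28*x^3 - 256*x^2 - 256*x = -28*x^3 - 213*x^2 + 346*x - 45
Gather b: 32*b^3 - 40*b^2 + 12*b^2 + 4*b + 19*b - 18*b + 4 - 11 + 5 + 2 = 32*b^3 - 28*b^2 + 5*b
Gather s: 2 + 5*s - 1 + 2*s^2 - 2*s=2*s^2 + 3*s + 1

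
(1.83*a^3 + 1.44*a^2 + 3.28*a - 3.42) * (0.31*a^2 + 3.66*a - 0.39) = 0.5673*a^5 + 7.1442*a^4 + 5.5735*a^3 + 10.383*a^2 - 13.7964*a + 1.3338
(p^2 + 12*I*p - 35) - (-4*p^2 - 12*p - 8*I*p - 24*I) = 5*p^2 + 12*p + 20*I*p - 35 + 24*I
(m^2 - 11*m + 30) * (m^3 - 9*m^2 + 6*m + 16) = m^5 - 20*m^4 + 135*m^3 - 320*m^2 + 4*m + 480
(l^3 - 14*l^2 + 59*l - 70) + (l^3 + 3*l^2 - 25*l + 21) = 2*l^3 - 11*l^2 + 34*l - 49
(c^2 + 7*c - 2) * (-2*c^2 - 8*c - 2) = -2*c^4 - 22*c^3 - 54*c^2 + 2*c + 4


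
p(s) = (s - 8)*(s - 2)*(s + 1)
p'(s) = (s - 8)*(s - 2) + (s - 8)*(s + 1) + (s - 2)*(s + 1) = 3*s^2 - 18*s + 6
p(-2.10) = -45.55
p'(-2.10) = 57.03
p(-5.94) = -546.78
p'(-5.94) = 218.77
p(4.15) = -42.63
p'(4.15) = -17.03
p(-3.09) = -117.98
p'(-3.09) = 90.26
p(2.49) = -9.42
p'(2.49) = -20.22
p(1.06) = 13.44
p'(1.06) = -9.71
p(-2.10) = -45.55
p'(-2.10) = 57.03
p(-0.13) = 15.07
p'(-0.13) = 8.39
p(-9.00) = -1496.00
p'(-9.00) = 411.00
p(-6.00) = -560.00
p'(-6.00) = 222.00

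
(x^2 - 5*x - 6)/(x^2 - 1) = (x - 6)/(x - 1)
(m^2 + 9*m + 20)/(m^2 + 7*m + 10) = (m + 4)/(m + 2)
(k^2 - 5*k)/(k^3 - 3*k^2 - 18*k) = (5 - k)/(-k^2 + 3*k + 18)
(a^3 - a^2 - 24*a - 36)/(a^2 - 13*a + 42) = (a^2 + 5*a + 6)/(a - 7)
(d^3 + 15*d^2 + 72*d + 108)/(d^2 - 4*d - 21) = (d^2 + 12*d + 36)/(d - 7)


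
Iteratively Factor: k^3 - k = (k + 1)*(k^2 - k) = k*(k + 1)*(k - 1)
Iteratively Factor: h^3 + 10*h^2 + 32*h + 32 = (h + 4)*(h^2 + 6*h + 8) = (h + 4)^2*(h + 2)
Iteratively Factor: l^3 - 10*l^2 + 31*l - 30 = (l - 2)*(l^2 - 8*l + 15) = (l - 3)*(l - 2)*(l - 5)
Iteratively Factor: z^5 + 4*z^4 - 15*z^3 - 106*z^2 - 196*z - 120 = (z + 3)*(z^4 + z^3 - 18*z^2 - 52*z - 40) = (z - 5)*(z + 3)*(z^3 + 6*z^2 + 12*z + 8) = (z - 5)*(z + 2)*(z + 3)*(z^2 + 4*z + 4) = (z - 5)*(z + 2)^2*(z + 3)*(z + 2)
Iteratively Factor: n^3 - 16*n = (n + 4)*(n^2 - 4*n) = n*(n + 4)*(n - 4)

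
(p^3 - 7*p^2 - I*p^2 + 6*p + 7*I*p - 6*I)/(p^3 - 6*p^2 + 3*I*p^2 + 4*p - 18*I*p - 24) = (p - 1)/(p + 4*I)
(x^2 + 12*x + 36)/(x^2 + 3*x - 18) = (x + 6)/(x - 3)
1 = 1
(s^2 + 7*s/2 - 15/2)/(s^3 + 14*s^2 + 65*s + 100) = (s - 3/2)/(s^2 + 9*s + 20)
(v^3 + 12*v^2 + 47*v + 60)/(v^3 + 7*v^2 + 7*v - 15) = (v + 4)/(v - 1)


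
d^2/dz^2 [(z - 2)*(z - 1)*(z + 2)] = 6*z - 2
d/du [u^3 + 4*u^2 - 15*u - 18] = 3*u^2 + 8*u - 15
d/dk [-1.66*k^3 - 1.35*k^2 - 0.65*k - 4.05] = -4.98*k^2 - 2.7*k - 0.65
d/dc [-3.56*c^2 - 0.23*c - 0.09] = -7.12*c - 0.23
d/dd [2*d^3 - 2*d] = 6*d^2 - 2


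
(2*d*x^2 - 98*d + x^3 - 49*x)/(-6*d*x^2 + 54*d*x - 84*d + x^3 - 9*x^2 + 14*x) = (2*d*x + 14*d + x^2 + 7*x)/(-6*d*x + 12*d + x^2 - 2*x)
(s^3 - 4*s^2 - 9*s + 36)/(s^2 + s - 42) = (s^3 - 4*s^2 - 9*s + 36)/(s^2 + s - 42)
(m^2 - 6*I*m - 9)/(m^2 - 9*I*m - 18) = (m - 3*I)/(m - 6*I)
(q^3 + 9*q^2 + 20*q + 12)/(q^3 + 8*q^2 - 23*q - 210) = (q^2 + 3*q + 2)/(q^2 + 2*q - 35)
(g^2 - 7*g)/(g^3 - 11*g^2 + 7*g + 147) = g/(g^2 - 4*g - 21)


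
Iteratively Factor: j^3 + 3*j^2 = (j)*(j^2 + 3*j) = j*(j + 3)*(j)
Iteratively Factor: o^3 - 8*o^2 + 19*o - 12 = (o - 4)*(o^2 - 4*o + 3) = (o - 4)*(o - 3)*(o - 1)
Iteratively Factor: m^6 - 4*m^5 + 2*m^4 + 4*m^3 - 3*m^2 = (m - 1)*(m^5 - 3*m^4 - m^3 + 3*m^2) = m*(m - 1)*(m^4 - 3*m^3 - m^2 + 3*m) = m*(m - 1)^2*(m^3 - 2*m^2 - 3*m) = m^2*(m - 1)^2*(m^2 - 2*m - 3) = m^2*(m - 3)*(m - 1)^2*(m + 1)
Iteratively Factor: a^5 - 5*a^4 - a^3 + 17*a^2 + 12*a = (a + 1)*(a^4 - 6*a^3 + 5*a^2 + 12*a) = (a + 1)^2*(a^3 - 7*a^2 + 12*a) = (a - 4)*(a + 1)^2*(a^2 - 3*a) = (a - 4)*(a - 3)*(a + 1)^2*(a)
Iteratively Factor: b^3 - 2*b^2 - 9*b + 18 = (b + 3)*(b^2 - 5*b + 6) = (b - 2)*(b + 3)*(b - 3)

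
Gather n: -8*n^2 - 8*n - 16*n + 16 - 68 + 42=-8*n^2 - 24*n - 10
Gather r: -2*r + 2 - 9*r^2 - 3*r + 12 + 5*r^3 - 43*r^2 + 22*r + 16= 5*r^3 - 52*r^2 + 17*r + 30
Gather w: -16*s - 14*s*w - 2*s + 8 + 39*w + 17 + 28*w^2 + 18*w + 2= -18*s + 28*w^2 + w*(57 - 14*s) + 27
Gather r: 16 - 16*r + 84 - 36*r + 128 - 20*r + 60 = 288 - 72*r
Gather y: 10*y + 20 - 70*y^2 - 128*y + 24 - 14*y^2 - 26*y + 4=-84*y^2 - 144*y + 48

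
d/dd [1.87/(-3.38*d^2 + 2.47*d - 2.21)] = (12.6412*d - 4.6189)/(3.38*d^2 - 2.47*d + 2.21)^2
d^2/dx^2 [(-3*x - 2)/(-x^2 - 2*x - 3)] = 2*(4*(x + 1)^2*(3*x + 2) - (9*x + 8)*(x^2 + 2*x + 3))/(x^2 + 2*x + 3)^3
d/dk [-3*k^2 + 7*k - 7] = 7 - 6*k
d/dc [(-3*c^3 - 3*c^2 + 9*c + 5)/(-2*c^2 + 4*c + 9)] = (6*c^4 - 24*c^3 - 75*c^2 - 34*c + 61)/(4*c^4 - 16*c^3 - 20*c^2 + 72*c + 81)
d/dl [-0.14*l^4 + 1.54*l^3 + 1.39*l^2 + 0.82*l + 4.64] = -0.56*l^3 + 4.62*l^2 + 2.78*l + 0.82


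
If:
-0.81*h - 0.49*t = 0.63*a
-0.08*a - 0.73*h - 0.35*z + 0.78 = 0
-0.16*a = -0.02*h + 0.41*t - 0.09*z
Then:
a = 0.841279153642703*z - 2.56486655446021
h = 1.34957441692715 - 0.571647030536187*z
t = 1.06675643183458 - 0.136677085837942*z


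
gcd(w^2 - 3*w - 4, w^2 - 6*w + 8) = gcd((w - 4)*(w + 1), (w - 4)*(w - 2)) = w - 4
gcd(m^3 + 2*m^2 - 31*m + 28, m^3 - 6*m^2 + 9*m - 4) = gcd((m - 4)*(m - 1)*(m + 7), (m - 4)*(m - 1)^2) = m^2 - 5*m + 4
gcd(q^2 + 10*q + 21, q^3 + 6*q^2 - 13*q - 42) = q + 7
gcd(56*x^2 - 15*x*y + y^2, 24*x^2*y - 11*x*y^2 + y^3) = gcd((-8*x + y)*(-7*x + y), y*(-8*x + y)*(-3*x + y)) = 8*x - y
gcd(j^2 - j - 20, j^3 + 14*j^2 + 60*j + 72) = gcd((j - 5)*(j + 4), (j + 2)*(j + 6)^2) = 1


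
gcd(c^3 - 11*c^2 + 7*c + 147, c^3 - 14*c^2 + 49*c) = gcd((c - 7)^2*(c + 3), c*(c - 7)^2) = c^2 - 14*c + 49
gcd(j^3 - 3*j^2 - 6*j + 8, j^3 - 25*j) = 1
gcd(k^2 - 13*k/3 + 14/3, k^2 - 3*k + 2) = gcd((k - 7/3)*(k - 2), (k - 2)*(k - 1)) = k - 2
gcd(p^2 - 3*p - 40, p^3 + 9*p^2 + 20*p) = p + 5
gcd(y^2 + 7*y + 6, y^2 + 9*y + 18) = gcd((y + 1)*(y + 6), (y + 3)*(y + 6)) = y + 6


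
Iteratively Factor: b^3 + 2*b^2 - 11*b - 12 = (b + 1)*(b^2 + b - 12) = (b - 3)*(b + 1)*(b + 4)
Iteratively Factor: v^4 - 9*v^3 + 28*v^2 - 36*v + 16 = (v - 4)*(v^3 - 5*v^2 + 8*v - 4) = (v - 4)*(v - 2)*(v^2 - 3*v + 2) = (v - 4)*(v - 2)*(v - 1)*(v - 2)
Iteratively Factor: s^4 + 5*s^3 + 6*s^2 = (s)*(s^3 + 5*s^2 + 6*s) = s*(s + 2)*(s^2 + 3*s) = s^2*(s + 2)*(s + 3)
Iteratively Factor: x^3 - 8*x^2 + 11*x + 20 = (x + 1)*(x^2 - 9*x + 20) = (x - 5)*(x + 1)*(x - 4)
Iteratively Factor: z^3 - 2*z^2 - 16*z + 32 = (z - 4)*(z^2 + 2*z - 8) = (z - 4)*(z + 4)*(z - 2)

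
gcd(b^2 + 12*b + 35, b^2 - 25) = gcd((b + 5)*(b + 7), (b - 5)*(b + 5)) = b + 5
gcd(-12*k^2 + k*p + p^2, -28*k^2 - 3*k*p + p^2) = 4*k + p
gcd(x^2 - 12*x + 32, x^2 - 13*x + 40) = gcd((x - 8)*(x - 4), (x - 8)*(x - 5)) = x - 8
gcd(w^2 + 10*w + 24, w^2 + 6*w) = w + 6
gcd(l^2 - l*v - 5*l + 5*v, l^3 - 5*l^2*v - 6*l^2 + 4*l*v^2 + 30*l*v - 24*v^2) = -l + v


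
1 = 1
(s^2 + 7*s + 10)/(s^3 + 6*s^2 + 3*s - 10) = 1/(s - 1)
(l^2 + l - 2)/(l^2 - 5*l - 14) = (l - 1)/(l - 7)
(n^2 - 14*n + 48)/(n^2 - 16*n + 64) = (n - 6)/(n - 8)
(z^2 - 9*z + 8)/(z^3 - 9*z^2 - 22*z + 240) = (z - 1)/(z^2 - z - 30)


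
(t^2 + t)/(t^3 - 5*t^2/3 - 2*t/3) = 3*(t + 1)/(3*t^2 - 5*t - 2)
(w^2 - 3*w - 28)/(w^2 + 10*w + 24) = (w - 7)/(w + 6)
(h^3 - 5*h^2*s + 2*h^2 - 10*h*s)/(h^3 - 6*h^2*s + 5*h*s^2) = (-h - 2)/(-h + s)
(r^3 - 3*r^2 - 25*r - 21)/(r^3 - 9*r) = (r^2 - 6*r - 7)/(r*(r - 3))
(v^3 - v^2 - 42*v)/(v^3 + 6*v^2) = (v - 7)/v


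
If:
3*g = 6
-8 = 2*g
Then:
No Solution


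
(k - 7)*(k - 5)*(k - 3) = k^3 - 15*k^2 + 71*k - 105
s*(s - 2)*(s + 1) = s^3 - s^2 - 2*s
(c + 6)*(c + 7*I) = c^2 + 6*c + 7*I*c + 42*I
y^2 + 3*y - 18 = (y - 3)*(y + 6)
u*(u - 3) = u^2 - 3*u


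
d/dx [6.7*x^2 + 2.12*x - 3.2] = 13.4*x + 2.12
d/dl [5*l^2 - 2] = 10*l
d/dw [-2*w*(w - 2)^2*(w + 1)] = -8*w^3 + 18*w^2 - 8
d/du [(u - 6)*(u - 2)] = 2*u - 8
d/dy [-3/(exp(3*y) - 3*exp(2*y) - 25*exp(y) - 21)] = (9*exp(2*y) - 18*exp(y) - 75)*exp(y)/(-exp(3*y) + 3*exp(2*y) + 25*exp(y) + 21)^2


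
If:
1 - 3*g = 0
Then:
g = 1/3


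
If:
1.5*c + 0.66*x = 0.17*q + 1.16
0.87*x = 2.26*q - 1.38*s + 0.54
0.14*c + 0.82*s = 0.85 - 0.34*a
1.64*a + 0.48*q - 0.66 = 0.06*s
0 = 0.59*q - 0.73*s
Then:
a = 0.07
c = -0.09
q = 1.27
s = 1.02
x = 2.29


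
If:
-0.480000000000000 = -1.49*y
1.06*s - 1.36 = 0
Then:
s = 1.28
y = 0.32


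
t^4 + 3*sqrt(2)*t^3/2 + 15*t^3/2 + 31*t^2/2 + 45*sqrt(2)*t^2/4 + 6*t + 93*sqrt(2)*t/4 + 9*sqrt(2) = (t + 1/2)*(t + 3)*(t + 4)*(t + 3*sqrt(2)/2)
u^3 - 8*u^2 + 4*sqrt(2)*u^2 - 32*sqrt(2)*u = u*(u - 8)*(u + 4*sqrt(2))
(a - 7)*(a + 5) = a^2 - 2*a - 35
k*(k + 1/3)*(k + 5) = k^3 + 16*k^2/3 + 5*k/3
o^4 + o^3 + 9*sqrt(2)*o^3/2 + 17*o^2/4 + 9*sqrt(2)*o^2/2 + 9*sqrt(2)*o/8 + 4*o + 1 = (o + 1/2)^2*(o + sqrt(2)/2)*(o + 4*sqrt(2))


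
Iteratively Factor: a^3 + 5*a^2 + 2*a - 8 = (a + 2)*(a^2 + 3*a - 4) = (a - 1)*(a + 2)*(a + 4)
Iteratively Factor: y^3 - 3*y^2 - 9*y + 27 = (y + 3)*(y^2 - 6*y + 9) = (y - 3)*(y + 3)*(y - 3)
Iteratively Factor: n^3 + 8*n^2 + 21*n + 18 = (n + 2)*(n^2 + 6*n + 9) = (n + 2)*(n + 3)*(n + 3)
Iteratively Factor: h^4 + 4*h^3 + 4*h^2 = (h + 2)*(h^3 + 2*h^2) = (h + 2)^2*(h^2) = h*(h + 2)^2*(h)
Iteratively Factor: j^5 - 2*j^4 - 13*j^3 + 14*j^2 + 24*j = (j - 4)*(j^4 + 2*j^3 - 5*j^2 - 6*j) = (j - 4)*(j + 1)*(j^3 + j^2 - 6*j) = (j - 4)*(j - 2)*(j + 1)*(j^2 + 3*j) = (j - 4)*(j - 2)*(j + 1)*(j + 3)*(j)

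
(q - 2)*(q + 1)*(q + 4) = q^3 + 3*q^2 - 6*q - 8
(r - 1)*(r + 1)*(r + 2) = r^3 + 2*r^2 - r - 2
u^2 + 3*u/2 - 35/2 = (u - 7/2)*(u + 5)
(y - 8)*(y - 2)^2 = y^3 - 12*y^2 + 36*y - 32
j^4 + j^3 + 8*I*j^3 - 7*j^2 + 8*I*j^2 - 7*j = j*(j + 1)*(j + I)*(j + 7*I)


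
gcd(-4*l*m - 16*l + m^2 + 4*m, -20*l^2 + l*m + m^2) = 4*l - m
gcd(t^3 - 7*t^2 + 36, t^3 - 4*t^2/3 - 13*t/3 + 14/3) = t + 2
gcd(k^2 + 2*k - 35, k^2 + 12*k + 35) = k + 7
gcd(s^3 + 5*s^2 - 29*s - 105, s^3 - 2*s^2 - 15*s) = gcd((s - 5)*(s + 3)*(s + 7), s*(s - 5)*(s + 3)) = s^2 - 2*s - 15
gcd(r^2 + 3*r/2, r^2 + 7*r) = r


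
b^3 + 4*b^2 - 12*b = b*(b - 2)*(b + 6)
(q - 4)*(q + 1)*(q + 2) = q^3 - q^2 - 10*q - 8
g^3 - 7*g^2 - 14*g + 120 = (g - 6)*(g - 5)*(g + 4)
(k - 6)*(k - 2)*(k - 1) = k^3 - 9*k^2 + 20*k - 12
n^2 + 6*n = n*(n + 6)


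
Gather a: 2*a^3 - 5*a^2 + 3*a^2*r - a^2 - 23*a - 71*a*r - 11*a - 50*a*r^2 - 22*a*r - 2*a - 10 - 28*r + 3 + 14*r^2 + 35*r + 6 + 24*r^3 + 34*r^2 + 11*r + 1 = 2*a^3 + a^2*(3*r - 6) + a*(-50*r^2 - 93*r - 36) + 24*r^3 + 48*r^2 + 18*r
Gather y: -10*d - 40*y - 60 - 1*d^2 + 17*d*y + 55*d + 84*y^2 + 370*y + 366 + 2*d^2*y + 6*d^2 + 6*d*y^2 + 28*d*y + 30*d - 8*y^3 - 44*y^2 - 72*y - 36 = 5*d^2 + 75*d - 8*y^3 + y^2*(6*d + 40) + y*(2*d^2 + 45*d + 258) + 270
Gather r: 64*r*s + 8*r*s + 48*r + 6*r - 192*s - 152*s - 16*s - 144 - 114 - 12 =r*(72*s + 54) - 360*s - 270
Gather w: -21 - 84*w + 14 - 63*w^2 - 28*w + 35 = -63*w^2 - 112*w + 28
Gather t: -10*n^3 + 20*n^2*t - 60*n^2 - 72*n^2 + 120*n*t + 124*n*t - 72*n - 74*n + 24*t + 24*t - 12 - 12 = -10*n^3 - 132*n^2 - 146*n + t*(20*n^2 + 244*n + 48) - 24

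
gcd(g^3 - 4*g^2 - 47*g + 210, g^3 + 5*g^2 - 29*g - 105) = g^2 + 2*g - 35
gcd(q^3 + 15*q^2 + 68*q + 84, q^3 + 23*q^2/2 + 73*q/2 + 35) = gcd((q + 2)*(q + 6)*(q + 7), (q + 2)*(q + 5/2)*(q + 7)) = q^2 + 9*q + 14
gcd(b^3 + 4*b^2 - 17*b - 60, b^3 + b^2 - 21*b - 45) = b + 3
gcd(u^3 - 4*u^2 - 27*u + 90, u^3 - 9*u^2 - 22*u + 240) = u^2 - u - 30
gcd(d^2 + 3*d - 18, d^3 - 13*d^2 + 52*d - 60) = 1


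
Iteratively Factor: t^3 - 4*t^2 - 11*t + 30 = (t + 3)*(t^2 - 7*t + 10) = (t - 5)*(t + 3)*(t - 2)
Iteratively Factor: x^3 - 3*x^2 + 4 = (x + 1)*(x^2 - 4*x + 4) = (x - 2)*(x + 1)*(x - 2)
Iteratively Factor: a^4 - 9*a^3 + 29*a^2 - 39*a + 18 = (a - 3)*(a^3 - 6*a^2 + 11*a - 6) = (a - 3)^2*(a^2 - 3*a + 2) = (a - 3)^2*(a - 2)*(a - 1)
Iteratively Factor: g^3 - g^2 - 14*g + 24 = (g - 2)*(g^2 + g - 12) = (g - 2)*(g + 4)*(g - 3)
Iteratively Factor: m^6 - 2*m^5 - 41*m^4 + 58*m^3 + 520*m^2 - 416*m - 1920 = (m - 3)*(m^5 + m^4 - 38*m^3 - 56*m^2 + 352*m + 640) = (m - 3)*(m + 4)*(m^4 - 3*m^3 - 26*m^2 + 48*m + 160) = (m - 3)*(m + 2)*(m + 4)*(m^3 - 5*m^2 - 16*m + 80) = (m - 3)*(m + 2)*(m + 4)^2*(m^2 - 9*m + 20) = (m - 5)*(m - 3)*(m + 2)*(m + 4)^2*(m - 4)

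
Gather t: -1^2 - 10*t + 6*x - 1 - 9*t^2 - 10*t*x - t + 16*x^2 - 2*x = -9*t^2 + t*(-10*x - 11) + 16*x^2 + 4*x - 2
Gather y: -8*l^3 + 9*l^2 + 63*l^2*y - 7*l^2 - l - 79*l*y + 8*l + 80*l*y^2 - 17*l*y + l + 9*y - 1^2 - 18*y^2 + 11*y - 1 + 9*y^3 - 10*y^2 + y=-8*l^3 + 2*l^2 + 8*l + 9*y^3 + y^2*(80*l - 28) + y*(63*l^2 - 96*l + 21) - 2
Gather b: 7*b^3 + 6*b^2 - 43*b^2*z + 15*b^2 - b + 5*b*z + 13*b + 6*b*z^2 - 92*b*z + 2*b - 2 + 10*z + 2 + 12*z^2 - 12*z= 7*b^3 + b^2*(21 - 43*z) + b*(6*z^2 - 87*z + 14) + 12*z^2 - 2*z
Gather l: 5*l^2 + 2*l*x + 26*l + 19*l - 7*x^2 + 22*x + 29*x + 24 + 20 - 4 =5*l^2 + l*(2*x + 45) - 7*x^2 + 51*x + 40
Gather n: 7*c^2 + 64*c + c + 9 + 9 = 7*c^2 + 65*c + 18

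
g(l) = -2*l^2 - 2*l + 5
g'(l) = -4*l - 2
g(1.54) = -2.82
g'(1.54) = -8.16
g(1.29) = -0.91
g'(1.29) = -7.16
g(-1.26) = 4.34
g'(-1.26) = 3.04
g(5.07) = -56.55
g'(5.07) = -22.28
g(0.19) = 4.55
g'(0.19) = -2.76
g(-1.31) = 4.19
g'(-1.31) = 3.24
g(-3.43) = -11.67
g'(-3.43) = 11.72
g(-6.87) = -75.65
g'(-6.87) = 25.48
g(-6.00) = -55.00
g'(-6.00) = 22.00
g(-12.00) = -259.00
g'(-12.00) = 46.00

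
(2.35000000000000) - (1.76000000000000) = 0.590000000000000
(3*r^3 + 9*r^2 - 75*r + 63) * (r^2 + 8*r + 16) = 3*r^5 + 33*r^4 + 45*r^3 - 393*r^2 - 696*r + 1008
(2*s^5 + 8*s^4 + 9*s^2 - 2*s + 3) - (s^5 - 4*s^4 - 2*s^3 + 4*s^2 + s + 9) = s^5 + 12*s^4 + 2*s^3 + 5*s^2 - 3*s - 6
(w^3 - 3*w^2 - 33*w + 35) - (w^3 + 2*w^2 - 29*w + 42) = -5*w^2 - 4*w - 7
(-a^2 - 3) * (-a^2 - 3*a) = a^4 + 3*a^3 + 3*a^2 + 9*a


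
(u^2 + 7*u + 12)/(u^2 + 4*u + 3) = (u + 4)/(u + 1)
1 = 1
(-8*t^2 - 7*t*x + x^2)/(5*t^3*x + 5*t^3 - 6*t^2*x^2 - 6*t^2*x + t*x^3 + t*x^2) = (-8*t^2 - 7*t*x + x^2)/(t*(5*t^2*x + 5*t^2 - 6*t*x^2 - 6*t*x + x^3 + x^2))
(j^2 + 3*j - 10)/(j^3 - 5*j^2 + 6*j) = (j + 5)/(j*(j - 3))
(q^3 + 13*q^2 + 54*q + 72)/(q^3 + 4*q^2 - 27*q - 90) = (q + 4)/(q - 5)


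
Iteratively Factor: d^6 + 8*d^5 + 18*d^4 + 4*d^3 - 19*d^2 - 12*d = (d)*(d^5 + 8*d^4 + 18*d^3 + 4*d^2 - 19*d - 12) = d*(d - 1)*(d^4 + 9*d^3 + 27*d^2 + 31*d + 12) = d*(d - 1)*(d + 4)*(d^3 + 5*d^2 + 7*d + 3) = d*(d - 1)*(d + 1)*(d + 4)*(d^2 + 4*d + 3) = d*(d - 1)*(d + 1)^2*(d + 4)*(d + 3)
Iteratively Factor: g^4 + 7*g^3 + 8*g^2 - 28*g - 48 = (g + 4)*(g^3 + 3*g^2 - 4*g - 12) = (g + 2)*(g + 4)*(g^2 + g - 6) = (g + 2)*(g + 3)*(g + 4)*(g - 2)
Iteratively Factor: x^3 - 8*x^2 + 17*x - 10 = (x - 5)*(x^2 - 3*x + 2) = (x - 5)*(x - 1)*(x - 2)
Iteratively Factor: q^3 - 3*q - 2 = (q + 1)*(q^2 - q - 2) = (q - 2)*(q + 1)*(q + 1)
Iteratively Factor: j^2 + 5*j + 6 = (j + 2)*(j + 3)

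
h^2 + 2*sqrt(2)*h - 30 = (h - 3*sqrt(2))*(h + 5*sqrt(2))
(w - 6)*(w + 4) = w^2 - 2*w - 24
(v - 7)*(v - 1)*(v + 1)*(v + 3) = v^4 - 4*v^3 - 22*v^2 + 4*v + 21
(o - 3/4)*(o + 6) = o^2 + 21*o/4 - 9/2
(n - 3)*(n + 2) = n^2 - n - 6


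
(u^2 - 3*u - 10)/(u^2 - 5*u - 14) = (u - 5)/(u - 7)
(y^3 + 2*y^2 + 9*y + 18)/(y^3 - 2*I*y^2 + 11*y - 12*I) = (y^2 + y*(2 - 3*I) - 6*I)/(y^2 - 5*I*y - 4)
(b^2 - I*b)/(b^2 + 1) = b/(b + I)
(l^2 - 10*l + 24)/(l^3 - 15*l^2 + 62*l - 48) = (l - 4)/(l^2 - 9*l + 8)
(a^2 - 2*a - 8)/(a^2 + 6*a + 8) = (a - 4)/(a + 4)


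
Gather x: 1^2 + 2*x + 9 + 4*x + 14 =6*x + 24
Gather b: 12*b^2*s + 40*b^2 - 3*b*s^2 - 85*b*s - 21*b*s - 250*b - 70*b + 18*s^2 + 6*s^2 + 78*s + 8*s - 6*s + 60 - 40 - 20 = b^2*(12*s + 40) + b*(-3*s^2 - 106*s - 320) + 24*s^2 + 80*s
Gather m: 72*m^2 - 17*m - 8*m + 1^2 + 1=72*m^2 - 25*m + 2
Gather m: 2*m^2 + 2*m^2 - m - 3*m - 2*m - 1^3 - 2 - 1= 4*m^2 - 6*m - 4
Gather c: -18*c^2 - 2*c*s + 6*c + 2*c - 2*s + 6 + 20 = -18*c^2 + c*(8 - 2*s) - 2*s + 26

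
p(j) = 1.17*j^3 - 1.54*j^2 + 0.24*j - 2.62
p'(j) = 3.51*j^2 - 3.08*j + 0.24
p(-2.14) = -21.65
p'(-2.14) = 22.91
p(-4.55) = -145.80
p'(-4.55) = 86.92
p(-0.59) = -3.54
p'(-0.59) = 3.28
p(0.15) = -2.61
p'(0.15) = -0.14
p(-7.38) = -558.54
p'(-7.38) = 214.14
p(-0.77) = -4.25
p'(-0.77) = 4.69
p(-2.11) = -20.97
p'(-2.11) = 22.37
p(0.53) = -2.75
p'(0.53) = -0.41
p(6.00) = 196.10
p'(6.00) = 108.12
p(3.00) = 15.83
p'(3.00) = 22.59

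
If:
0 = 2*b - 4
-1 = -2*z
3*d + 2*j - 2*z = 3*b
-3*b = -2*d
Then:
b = 2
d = 3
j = -1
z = 1/2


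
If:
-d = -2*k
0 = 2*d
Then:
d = 0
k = 0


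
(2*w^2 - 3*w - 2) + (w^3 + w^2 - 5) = w^3 + 3*w^2 - 3*w - 7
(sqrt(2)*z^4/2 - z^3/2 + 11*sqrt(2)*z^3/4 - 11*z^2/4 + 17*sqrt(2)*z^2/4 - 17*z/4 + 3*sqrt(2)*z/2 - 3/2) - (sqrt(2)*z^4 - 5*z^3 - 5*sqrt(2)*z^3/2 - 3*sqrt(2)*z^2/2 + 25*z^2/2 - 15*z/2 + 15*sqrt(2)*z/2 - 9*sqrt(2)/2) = -sqrt(2)*z^4/2 + 9*z^3/2 + 21*sqrt(2)*z^3/4 - 61*z^2/4 + 23*sqrt(2)*z^2/4 - 6*sqrt(2)*z + 13*z/4 - 3/2 + 9*sqrt(2)/2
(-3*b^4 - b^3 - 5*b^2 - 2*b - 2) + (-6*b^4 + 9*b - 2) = -9*b^4 - b^3 - 5*b^2 + 7*b - 4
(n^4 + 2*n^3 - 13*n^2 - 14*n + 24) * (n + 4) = n^5 + 6*n^4 - 5*n^3 - 66*n^2 - 32*n + 96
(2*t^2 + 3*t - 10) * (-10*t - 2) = -20*t^3 - 34*t^2 + 94*t + 20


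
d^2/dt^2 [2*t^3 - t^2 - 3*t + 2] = 12*t - 2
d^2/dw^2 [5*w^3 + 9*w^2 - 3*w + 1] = 30*w + 18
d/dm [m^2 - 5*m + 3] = 2*m - 5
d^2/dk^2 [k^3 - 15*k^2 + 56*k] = 6*k - 30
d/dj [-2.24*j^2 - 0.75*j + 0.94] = -4.48*j - 0.75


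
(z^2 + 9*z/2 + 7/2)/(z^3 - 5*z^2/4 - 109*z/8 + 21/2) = 4*(z + 1)/(4*z^2 - 19*z + 12)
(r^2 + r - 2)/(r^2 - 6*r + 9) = (r^2 + r - 2)/(r^2 - 6*r + 9)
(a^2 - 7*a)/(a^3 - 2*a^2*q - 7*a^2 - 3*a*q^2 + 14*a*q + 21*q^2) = -a/(-a^2 + 2*a*q + 3*q^2)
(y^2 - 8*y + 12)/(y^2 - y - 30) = (y - 2)/(y + 5)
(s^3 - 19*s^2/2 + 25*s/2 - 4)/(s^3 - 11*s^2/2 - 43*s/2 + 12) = (s - 1)/(s + 3)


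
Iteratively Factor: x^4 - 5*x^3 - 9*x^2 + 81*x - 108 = (x - 3)*(x^3 - 2*x^2 - 15*x + 36) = (x - 3)^2*(x^2 + x - 12) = (x - 3)^3*(x + 4)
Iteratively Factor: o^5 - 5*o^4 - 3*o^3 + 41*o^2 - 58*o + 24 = (o - 2)*(o^4 - 3*o^3 - 9*o^2 + 23*o - 12) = (o - 2)*(o - 1)*(o^3 - 2*o^2 - 11*o + 12) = (o - 2)*(o - 1)^2*(o^2 - o - 12) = (o - 2)*(o - 1)^2*(o + 3)*(o - 4)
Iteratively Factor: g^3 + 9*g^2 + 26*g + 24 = (g + 2)*(g^2 + 7*g + 12) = (g + 2)*(g + 4)*(g + 3)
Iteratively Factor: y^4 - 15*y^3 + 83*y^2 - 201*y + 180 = (y - 3)*(y^3 - 12*y^2 + 47*y - 60) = (y - 4)*(y - 3)*(y^2 - 8*y + 15) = (y - 5)*(y - 4)*(y - 3)*(y - 3)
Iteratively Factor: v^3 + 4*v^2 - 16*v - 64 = (v + 4)*(v^2 - 16) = (v + 4)^2*(v - 4)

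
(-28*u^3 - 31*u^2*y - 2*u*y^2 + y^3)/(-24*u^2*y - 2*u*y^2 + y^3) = (-7*u^2 - 6*u*y + y^2)/(y*(-6*u + y))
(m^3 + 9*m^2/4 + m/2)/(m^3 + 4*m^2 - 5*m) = (4*m^2 + 9*m + 2)/(4*(m^2 + 4*m - 5))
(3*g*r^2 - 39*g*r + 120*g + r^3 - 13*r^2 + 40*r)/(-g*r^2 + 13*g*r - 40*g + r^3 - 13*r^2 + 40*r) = (3*g + r)/(-g + r)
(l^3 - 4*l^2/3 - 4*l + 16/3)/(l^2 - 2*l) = l + 2/3 - 8/(3*l)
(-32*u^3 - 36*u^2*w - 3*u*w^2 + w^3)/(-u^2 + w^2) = (32*u^2 + 4*u*w - w^2)/(u - w)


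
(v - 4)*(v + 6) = v^2 + 2*v - 24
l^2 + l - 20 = (l - 4)*(l + 5)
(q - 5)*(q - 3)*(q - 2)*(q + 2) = q^4 - 8*q^3 + 11*q^2 + 32*q - 60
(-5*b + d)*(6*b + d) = -30*b^2 + b*d + d^2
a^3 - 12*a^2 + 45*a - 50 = (a - 5)^2*(a - 2)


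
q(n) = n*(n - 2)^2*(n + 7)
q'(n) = n*(n - 2)^2 + n*(n + 7)*(2*n - 4) + (n - 2)^2*(n + 7) = 4*n^3 + 9*n^2 - 48*n + 28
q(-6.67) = -165.45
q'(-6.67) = -438.40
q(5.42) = 787.36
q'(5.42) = 669.11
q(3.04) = 33.01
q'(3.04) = 77.63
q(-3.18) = -325.95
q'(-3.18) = 143.02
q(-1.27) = -77.81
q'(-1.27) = 95.28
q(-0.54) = -22.51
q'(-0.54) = 55.91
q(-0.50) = -20.31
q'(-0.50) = 53.75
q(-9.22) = 2576.73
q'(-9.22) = -1899.47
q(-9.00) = 2178.00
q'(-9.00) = -1727.00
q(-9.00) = 2178.00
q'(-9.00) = -1727.00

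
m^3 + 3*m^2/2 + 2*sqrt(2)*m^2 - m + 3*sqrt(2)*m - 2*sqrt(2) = (m - 1/2)*(m + 2)*(m + 2*sqrt(2))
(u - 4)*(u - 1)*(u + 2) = u^3 - 3*u^2 - 6*u + 8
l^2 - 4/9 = (l - 2/3)*(l + 2/3)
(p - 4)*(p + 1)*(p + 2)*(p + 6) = p^4 + 5*p^3 - 16*p^2 - 68*p - 48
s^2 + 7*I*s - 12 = (s + 3*I)*(s + 4*I)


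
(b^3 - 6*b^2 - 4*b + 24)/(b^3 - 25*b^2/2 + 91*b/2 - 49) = 2*(b^2 - 4*b - 12)/(2*b^2 - 21*b + 49)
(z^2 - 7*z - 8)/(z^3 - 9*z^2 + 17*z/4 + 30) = 4*(z + 1)/(4*z^2 - 4*z - 15)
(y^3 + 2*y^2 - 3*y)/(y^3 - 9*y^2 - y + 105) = y*(y - 1)/(y^2 - 12*y + 35)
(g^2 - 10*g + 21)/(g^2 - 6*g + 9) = (g - 7)/(g - 3)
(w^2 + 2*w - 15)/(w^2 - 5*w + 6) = (w + 5)/(w - 2)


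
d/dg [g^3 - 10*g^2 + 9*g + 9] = 3*g^2 - 20*g + 9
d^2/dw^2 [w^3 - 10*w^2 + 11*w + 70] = 6*w - 20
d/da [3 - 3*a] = -3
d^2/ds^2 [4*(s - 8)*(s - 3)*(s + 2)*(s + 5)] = 48*s^2 - 96*s - 344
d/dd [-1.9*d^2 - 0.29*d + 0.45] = -3.8*d - 0.29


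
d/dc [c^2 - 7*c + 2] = 2*c - 7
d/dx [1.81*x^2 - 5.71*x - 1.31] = 3.62*x - 5.71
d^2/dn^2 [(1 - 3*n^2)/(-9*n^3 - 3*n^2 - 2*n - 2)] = 2*(243*n^6 - 648*n^4 - 612*n^3 - 135*n^2 + 36*n + 14)/(729*n^9 + 729*n^8 + 729*n^7 + 837*n^6 + 486*n^5 + 306*n^4 + 188*n^3 + 60*n^2 + 24*n + 8)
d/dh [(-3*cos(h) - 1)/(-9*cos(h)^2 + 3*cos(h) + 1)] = 9*(3*cos(h) + 2)*sin(h)*cos(h)/(9*sin(h)^2 + 3*cos(h) - 8)^2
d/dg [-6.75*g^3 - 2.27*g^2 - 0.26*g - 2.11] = -20.25*g^2 - 4.54*g - 0.26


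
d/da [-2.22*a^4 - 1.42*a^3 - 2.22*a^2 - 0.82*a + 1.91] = -8.88*a^3 - 4.26*a^2 - 4.44*a - 0.82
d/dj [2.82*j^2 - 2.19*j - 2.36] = 5.64*j - 2.19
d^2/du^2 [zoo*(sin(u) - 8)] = zoo*sin(u)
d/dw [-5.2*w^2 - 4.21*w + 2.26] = -10.4*w - 4.21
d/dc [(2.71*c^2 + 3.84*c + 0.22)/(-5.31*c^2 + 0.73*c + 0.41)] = (22.3687*c^2 + 4.5586*c + 1.4138)/(28.1961*c^4 - 7.7526*c^3 - 3.8213*c^2 + 0.5986*c + 0.1681)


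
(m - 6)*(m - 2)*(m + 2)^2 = m^4 - 4*m^3 - 16*m^2 + 16*m + 48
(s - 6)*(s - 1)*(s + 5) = s^3 - 2*s^2 - 29*s + 30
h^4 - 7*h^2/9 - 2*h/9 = h*(h - 1)*(h + 1/3)*(h + 2/3)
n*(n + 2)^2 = n^3 + 4*n^2 + 4*n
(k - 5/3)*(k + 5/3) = k^2 - 25/9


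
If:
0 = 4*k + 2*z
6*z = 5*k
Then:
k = 0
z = 0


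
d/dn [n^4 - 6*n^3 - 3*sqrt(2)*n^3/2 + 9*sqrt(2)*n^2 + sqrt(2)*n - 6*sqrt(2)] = 4*n^3 - 18*n^2 - 9*sqrt(2)*n^2/2 + 18*sqrt(2)*n + sqrt(2)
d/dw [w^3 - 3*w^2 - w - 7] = 3*w^2 - 6*w - 1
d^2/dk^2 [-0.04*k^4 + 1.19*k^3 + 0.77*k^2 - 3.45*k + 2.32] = -0.48*k^2 + 7.14*k + 1.54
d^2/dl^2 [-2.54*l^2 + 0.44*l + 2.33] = -5.08000000000000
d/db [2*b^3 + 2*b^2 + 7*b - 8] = 6*b^2 + 4*b + 7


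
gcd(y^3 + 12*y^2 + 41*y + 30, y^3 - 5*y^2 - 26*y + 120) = y + 5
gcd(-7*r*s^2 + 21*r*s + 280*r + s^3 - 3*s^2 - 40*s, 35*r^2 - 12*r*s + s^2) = 7*r - s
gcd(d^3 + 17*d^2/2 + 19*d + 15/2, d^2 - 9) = d + 3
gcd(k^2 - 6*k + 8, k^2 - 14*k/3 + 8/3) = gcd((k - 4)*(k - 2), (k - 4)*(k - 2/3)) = k - 4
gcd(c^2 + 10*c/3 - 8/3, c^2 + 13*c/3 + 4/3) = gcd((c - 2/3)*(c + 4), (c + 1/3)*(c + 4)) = c + 4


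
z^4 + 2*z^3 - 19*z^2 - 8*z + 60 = (z - 3)*(z - 2)*(z + 2)*(z + 5)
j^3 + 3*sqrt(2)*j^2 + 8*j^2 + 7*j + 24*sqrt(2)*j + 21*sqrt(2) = (j + 1)*(j + 7)*(j + 3*sqrt(2))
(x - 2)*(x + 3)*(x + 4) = x^3 + 5*x^2 - 2*x - 24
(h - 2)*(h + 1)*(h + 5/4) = h^3 + h^2/4 - 13*h/4 - 5/2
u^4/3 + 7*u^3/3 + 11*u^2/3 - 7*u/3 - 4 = (u/3 + 1)*(u - 1)*(u + 1)*(u + 4)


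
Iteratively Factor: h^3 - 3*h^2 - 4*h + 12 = (h - 2)*(h^2 - h - 6) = (h - 2)*(h + 2)*(h - 3)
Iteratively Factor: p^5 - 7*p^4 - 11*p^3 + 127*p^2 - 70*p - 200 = (p - 2)*(p^4 - 5*p^3 - 21*p^2 + 85*p + 100) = (p - 5)*(p - 2)*(p^3 - 21*p - 20) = (p - 5)*(p - 2)*(p + 1)*(p^2 - p - 20) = (p - 5)*(p - 2)*(p + 1)*(p + 4)*(p - 5)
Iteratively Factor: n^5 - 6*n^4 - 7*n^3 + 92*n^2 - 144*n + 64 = (n - 4)*(n^4 - 2*n^3 - 15*n^2 + 32*n - 16) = (n - 4)*(n - 1)*(n^3 - n^2 - 16*n + 16) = (n - 4)*(n - 1)*(n + 4)*(n^2 - 5*n + 4) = (n - 4)*(n - 1)^2*(n + 4)*(n - 4)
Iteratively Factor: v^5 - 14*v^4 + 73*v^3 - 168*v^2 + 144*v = (v - 3)*(v^4 - 11*v^3 + 40*v^2 - 48*v) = (v - 4)*(v - 3)*(v^3 - 7*v^2 + 12*v) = (v - 4)*(v - 3)^2*(v^2 - 4*v) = (v - 4)^2*(v - 3)^2*(v)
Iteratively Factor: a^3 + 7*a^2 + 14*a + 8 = (a + 1)*(a^2 + 6*a + 8) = (a + 1)*(a + 2)*(a + 4)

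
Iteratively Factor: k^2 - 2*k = (k)*(k - 2)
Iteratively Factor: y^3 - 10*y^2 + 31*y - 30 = (y - 5)*(y^2 - 5*y + 6) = (y - 5)*(y - 2)*(y - 3)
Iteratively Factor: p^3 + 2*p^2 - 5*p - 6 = (p + 3)*(p^2 - p - 2) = (p + 1)*(p + 3)*(p - 2)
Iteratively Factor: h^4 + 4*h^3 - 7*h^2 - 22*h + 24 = (h + 3)*(h^3 + h^2 - 10*h + 8) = (h - 1)*(h + 3)*(h^2 + 2*h - 8) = (h - 1)*(h + 3)*(h + 4)*(h - 2)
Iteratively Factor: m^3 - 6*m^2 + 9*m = (m - 3)*(m^2 - 3*m) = (m - 3)^2*(m)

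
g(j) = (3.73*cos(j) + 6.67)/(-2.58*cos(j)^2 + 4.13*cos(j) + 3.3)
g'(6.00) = 0.31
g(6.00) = 2.10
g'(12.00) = 0.45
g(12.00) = 1.98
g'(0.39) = -0.39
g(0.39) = 2.06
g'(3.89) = -19.43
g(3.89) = -3.54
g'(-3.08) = -0.21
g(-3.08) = -0.87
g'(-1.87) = -6.79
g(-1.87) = 3.00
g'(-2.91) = -0.91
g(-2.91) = -0.96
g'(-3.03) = -0.40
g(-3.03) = -0.88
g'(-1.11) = 0.08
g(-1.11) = 1.80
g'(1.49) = 0.94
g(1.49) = 1.93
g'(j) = (-5.16*sin(j)*cos(j) + 4.13*sin(j))*(3.73*cos(j) + 6.67)/(-2.58*cos(j)^2 + 4.13*cos(j) + 3.3)^2 - 3.73*sin(j)/(-2.58*cos(j)^2 + 4.13*cos(j) + 3.3) = (-9.6234*cos(j)^2 - 34.4172*cos(j) + 15.2381)*sin(j)/(6.6564*cos(j)^4 - 21.3108*cos(j)^3 + 0.0289000000000001*cos(j)^2 + 27.258*cos(j) + 10.89)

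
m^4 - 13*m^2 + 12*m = m*(m - 3)*(m - 1)*(m + 4)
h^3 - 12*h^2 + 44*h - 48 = (h - 6)*(h - 4)*(h - 2)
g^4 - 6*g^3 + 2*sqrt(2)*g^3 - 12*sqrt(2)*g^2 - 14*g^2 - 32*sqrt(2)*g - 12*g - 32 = (g - 8)*(g + 2)*(g + sqrt(2))^2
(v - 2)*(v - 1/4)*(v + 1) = v^3 - 5*v^2/4 - 7*v/4 + 1/2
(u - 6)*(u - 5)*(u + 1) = u^3 - 10*u^2 + 19*u + 30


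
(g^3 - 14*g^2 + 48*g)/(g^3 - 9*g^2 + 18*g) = (g - 8)/(g - 3)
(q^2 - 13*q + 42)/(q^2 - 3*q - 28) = (q - 6)/(q + 4)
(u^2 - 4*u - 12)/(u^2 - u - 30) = (u + 2)/(u + 5)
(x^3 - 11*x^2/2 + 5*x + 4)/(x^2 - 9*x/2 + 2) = (2*x^2 - 3*x - 2)/(2*x - 1)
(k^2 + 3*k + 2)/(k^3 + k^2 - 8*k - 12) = (k + 1)/(k^2 - k - 6)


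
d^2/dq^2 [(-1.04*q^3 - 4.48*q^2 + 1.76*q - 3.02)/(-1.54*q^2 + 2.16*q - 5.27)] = (-1.4210854715202e-14*q^4 + 14.280096*q^3 - 246.21048*q^2 + 198.731376*q + 187.937112)/(3.652264*q^6 - 15.367968*q^5 + 59.050068*q^4 - 115.258464*q^3 + 202.073934*q^2 - 179.968392*q + 146.363183)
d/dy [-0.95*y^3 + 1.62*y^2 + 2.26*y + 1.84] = -2.85*y^2 + 3.24*y + 2.26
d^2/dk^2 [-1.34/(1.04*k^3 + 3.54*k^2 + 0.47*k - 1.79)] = ((8.3616*k + 9.4872)*(1.04*k^3 + 3.54*k^2 + 0.47*k - 1.79) - 1.34*(3.12*k^2 + 7.08*k + 0.47)*(6.24*k^2 + 14.16*k + 0.94))/(1.04*k^3 + 3.54*k^2 + 0.47*k - 1.79)^3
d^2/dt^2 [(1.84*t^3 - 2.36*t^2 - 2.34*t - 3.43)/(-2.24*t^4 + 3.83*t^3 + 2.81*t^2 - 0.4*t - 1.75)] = (-18.464768*t^9 + 71.0492160000001*t^8 - 50.0774399999999*t^7 + 184.635112*t^6 - 634.4025*t^5 + 5.35163999999986*t^4 + 671.666332*t^3 + 219.735978*t^2 + 150.03723*t + 46.01065)/(11.239424*t^12 - 57.652224*t^11 + 56.27664*t^10 + 94.484545*t^9 - 64.844715*t^8 - 178.311669*t^7 + 15.637204*t^6 + 130.04907*t^5 + 44.599725*t^4 - 46.926125*t^3 - 24.976875*t^2 + 3.675*t + 5.359375)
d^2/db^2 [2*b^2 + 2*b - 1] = 4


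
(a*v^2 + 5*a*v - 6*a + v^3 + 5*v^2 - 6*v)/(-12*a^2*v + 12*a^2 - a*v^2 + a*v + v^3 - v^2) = (a*v + 6*a + v^2 + 6*v)/(-12*a^2 - a*v + v^2)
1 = 1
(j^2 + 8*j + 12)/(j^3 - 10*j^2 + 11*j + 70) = (j + 6)/(j^2 - 12*j + 35)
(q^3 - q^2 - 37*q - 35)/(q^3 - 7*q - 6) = (q^2 - 2*q - 35)/(q^2 - q - 6)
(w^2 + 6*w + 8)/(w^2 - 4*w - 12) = (w + 4)/(w - 6)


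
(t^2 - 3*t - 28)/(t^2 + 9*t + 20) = (t - 7)/(t + 5)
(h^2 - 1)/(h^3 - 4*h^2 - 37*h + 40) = (h + 1)/(h^2 - 3*h - 40)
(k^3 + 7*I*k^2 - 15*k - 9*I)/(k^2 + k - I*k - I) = (k^3 + 7*I*k^2 - 15*k - 9*I)/(k^2 + k - I*k - I)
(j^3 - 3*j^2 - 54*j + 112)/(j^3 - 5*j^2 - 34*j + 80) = (j + 7)/(j + 5)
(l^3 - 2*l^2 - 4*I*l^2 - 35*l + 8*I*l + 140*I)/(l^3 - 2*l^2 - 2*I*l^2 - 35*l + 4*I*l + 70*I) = (l - 4*I)/(l - 2*I)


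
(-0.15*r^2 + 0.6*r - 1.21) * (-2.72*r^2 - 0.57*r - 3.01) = 0.408*r^4 - 1.5465*r^3 + 3.4007*r^2 - 1.1163*r + 3.6421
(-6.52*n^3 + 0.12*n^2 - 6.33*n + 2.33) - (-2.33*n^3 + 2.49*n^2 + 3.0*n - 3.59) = -4.19*n^3 - 2.37*n^2 - 9.33*n + 5.92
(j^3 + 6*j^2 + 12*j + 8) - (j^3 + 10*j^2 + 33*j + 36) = -4*j^2 - 21*j - 28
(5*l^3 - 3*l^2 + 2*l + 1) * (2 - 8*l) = -40*l^4 + 34*l^3 - 22*l^2 - 4*l + 2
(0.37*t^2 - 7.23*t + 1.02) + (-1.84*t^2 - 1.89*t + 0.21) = -1.47*t^2 - 9.12*t + 1.23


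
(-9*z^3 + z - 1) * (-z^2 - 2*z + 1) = 9*z^5 + 18*z^4 - 10*z^3 - z^2 + 3*z - 1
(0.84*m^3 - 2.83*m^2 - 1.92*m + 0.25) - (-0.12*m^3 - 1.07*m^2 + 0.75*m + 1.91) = 0.96*m^3 - 1.76*m^2 - 2.67*m - 1.66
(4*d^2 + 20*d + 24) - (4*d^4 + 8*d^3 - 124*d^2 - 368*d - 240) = -4*d^4 - 8*d^3 + 128*d^2 + 388*d + 264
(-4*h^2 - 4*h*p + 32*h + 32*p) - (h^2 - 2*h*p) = -5*h^2 - 2*h*p + 32*h + 32*p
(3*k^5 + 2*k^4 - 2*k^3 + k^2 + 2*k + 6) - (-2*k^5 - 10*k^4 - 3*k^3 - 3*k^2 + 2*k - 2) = 5*k^5 + 12*k^4 + k^3 + 4*k^2 + 8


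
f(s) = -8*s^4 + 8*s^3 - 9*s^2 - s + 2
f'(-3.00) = 1133.00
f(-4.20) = -3234.62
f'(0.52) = -8.37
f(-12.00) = -180994.00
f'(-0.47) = 16.08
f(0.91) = -5.82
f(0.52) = -0.41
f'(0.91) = -21.62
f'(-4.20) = 2868.78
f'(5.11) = -3736.14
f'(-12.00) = 58967.00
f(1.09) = -10.72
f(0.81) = -3.91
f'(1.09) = -33.55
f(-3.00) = -940.00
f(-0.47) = -0.74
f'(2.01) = -200.08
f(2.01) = -101.99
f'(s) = -32*s^3 + 24*s^2 - 18*s - 1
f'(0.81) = -16.84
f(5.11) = -4625.39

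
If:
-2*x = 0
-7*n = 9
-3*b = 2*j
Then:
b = -2*j/3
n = -9/7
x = 0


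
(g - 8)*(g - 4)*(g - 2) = g^3 - 14*g^2 + 56*g - 64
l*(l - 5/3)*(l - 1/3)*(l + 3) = l^4 + l^3 - 49*l^2/9 + 5*l/3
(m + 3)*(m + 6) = m^2 + 9*m + 18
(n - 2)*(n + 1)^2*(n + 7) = n^4 + 7*n^3 - 3*n^2 - 23*n - 14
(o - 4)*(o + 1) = o^2 - 3*o - 4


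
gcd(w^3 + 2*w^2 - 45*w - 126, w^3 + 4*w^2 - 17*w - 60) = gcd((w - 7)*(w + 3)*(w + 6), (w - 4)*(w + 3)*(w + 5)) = w + 3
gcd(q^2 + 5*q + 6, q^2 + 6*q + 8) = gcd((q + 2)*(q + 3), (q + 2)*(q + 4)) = q + 2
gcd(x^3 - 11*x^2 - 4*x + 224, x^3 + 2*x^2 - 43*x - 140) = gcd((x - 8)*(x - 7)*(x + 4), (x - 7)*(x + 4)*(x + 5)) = x^2 - 3*x - 28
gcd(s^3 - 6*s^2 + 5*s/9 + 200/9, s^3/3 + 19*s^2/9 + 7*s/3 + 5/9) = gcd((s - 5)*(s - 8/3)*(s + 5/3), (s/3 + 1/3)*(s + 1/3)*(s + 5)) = 1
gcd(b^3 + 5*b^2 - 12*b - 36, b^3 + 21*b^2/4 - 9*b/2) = b + 6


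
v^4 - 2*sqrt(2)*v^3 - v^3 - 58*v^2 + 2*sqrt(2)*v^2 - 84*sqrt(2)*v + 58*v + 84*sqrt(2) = (v - 1)*(v - 7*sqrt(2))*(v + 2*sqrt(2))*(v + 3*sqrt(2))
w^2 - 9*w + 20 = (w - 5)*(w - 4)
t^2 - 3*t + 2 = (t - 2)*(t - 1)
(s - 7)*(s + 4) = s^2 - 3*s - 28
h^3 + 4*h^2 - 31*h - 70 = (h - 5)*(h + 2)*(h + 7)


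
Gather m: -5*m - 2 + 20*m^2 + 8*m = 20*m^2 + 3*m - 2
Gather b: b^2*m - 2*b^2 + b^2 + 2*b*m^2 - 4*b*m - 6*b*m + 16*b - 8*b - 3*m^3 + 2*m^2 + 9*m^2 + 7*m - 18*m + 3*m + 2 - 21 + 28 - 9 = b^2*(m - 1) + b*(2*m^2 - 10*m + 8) - 3*m^3 + 11*m^2 - 8*m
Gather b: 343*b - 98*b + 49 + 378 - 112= 245*b + 315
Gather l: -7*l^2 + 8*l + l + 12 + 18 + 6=-7*l^2 + 9*l + 36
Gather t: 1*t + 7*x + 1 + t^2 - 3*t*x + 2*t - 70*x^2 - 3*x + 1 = t^2 + t*(3 - 3*x) - 70*x^2 + 4*x + 2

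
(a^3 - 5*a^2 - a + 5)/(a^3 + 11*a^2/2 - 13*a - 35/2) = 2*(a^2 - 6*a + 5)/(2*a^2 + 9*a - 35)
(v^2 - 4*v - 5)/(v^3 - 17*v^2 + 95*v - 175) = (v + 1)/(v^2 - 12*v + 35)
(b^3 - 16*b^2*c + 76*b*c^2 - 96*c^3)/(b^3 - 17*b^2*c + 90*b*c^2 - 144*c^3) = (b - 2*c)/(b - 3*c)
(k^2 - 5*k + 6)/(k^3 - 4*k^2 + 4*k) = (k - 3)/(k*(k - 2))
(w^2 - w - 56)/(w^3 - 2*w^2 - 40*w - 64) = (w + 7)/(w^2 + 6*w + 8)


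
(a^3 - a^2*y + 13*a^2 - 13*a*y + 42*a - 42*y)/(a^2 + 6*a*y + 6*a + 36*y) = (a^2 - a*y + 7*a - 7*y)/(a + 6*y)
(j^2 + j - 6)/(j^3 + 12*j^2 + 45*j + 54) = (j - 2)/(j^2 + 9*j + 18)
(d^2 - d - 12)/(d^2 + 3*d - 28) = (d + 3)/(d + 7)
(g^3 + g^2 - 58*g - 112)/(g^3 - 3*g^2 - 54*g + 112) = (g + 2)/(g - 2)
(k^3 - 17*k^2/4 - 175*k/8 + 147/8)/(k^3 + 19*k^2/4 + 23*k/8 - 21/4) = (k - 7)/(k + 2)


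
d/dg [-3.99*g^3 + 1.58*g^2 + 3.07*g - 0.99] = -11.97*g^2 + 3.16*g + 3.07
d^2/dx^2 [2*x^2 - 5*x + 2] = 4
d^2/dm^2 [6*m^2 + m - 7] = 12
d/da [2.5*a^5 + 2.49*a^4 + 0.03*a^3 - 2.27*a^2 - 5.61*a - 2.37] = 12.5*a^4 + 9.96*a^3 + 0.09*a^2 - 4.54*a - 5.61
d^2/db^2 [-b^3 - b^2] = -6*b - 2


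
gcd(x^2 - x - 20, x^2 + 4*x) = x + 4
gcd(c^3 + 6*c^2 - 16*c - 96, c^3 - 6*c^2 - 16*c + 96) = c^2 - 16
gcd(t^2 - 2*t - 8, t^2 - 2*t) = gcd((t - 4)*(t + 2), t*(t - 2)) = 1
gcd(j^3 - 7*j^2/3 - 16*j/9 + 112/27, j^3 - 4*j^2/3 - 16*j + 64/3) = j - 4/3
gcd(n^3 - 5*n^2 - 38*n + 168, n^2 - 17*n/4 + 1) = n - 4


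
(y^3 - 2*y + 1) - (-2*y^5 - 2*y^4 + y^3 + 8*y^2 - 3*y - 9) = 2*y^5 + 2*y^4 - 8*y^2 + y + 10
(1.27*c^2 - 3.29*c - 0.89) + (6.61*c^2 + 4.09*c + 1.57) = 7.88*c^2 + 0.8*c + 0.68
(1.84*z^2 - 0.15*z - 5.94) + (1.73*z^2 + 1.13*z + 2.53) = 3.57*z^2 + 0.98*z - 3.41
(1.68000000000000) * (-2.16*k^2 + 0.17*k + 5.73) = -3.6288*k^2 + 0.2856*k + 9.6264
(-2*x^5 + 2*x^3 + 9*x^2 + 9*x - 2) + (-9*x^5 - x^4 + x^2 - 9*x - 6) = -11*x^5 - x^4 + 2*x^3 + 10*x^2 - 8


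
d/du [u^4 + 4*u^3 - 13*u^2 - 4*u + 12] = 4*u^3 + 12*u^2 - 26*u - 4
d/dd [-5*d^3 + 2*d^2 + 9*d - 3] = -15*d^2 + 4*d + 9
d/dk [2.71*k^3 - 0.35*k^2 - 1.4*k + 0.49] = 8.13*k^2 - 0.7*k - 1.4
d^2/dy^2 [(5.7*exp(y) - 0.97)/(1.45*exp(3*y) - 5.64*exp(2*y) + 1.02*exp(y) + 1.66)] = (47.937*exp(6*y) - 158.198625*exp(5*y) + 234.85278*exp(4*y) - 271.858248*exp(3*y) + 357.947838*exp(2*y) - 46.98654*exp(y) + 17.349324)*exp(y)/(3.048625*exp(9*y) - 35.5743*exp(8*y) + 144.80541*exp(7*y) - 218.985054*exp(6*y) + 20.410236*exp(5*y) + 155.53908*exp(4*y) - 44.24982*exp(3*y) - 41.44356*exp(2*y) + 8.432136*exp(y) + 4.574296)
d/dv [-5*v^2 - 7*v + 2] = -10*v - 7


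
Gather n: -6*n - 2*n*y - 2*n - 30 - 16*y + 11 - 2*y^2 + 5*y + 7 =n*(-2*y - 8) - 2*y^2 - 11*y - 12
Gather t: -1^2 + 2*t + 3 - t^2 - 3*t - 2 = -t^2 - t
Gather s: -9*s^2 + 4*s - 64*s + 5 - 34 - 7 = -9*s^2 - 60*s - 36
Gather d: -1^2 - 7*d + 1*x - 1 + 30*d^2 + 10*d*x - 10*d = 30*d^2 + d*(10*x - 17) + x - 2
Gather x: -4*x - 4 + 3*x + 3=-x - 1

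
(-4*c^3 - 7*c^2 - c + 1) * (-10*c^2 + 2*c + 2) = 40*c^5 + 62*c^4 - 12*c^3 - 26*c^2 + 2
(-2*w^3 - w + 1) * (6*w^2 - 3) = -12*w^5 + 6*w^2 + 3*w - 3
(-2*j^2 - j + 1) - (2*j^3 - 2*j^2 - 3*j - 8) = -2*j^3 + 2*j + 9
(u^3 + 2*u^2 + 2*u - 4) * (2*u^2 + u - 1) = 2*u^5 + 5*u^4 + 5*u^3 - 8*u^2 - 6*u + 4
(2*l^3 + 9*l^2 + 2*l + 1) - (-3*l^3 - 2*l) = 5*l^3 + 9*l^2 + 4*l + 1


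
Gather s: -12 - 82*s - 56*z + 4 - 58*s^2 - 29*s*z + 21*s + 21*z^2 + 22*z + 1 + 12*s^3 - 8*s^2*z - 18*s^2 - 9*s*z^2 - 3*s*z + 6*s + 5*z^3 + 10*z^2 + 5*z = 12*s^3 + s^2*(-8*z - 76) + s*(-9*z^2 - 32*z - 55) + 5*z^3 + 31*z^2 - 29*z - 7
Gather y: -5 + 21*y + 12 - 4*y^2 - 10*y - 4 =-4*y^2 + 11*y + 3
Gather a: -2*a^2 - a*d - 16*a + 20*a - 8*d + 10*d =-2*a^2 + a*(4 - d) + 2*d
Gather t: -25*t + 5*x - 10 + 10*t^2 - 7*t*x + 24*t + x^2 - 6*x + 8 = 10*t^2 + t*(-7*x - 1) + x^2 - x - 2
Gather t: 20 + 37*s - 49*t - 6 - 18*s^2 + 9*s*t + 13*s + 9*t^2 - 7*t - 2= -18*s^2 + 50*s + 9*t^2 + t*(9*s - 56) + 12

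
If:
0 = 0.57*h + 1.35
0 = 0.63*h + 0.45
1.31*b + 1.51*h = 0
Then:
No Solution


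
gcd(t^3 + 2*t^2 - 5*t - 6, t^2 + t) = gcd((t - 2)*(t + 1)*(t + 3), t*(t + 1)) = t + 1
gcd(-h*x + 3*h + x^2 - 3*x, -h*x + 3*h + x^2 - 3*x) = -h*x + 3*h + x^2 - 3*x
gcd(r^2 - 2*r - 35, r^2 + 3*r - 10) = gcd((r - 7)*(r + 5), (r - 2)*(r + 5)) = r + 5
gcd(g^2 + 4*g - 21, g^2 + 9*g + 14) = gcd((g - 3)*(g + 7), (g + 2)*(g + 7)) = g + 7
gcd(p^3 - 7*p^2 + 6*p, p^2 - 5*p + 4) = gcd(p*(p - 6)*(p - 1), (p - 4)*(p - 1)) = p - 1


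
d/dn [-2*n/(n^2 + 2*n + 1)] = 2*(n - 1)/(n^3 + 3*n^2 + 3*n + 1)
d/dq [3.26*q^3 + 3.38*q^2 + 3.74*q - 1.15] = 9.78*q^2 + 6.76*q + 3.74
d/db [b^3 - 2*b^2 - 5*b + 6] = 3*b^2 - 4*b - 5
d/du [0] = 0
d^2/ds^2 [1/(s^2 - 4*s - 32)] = 2*(s^2 - 4*s - 4*(s - 2)^2 - 32)/(-s^2 + 4*s + 32)^3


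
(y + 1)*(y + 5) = y^2 + 6*y + 5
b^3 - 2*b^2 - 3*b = b*(b - 3)*(b + 1)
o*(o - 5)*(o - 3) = o^3 - 8*o^2 + 15*o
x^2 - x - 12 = (x - 4)*(x + 3)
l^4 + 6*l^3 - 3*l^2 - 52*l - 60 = (l - 3)*(l + 2)^2*(l + 5)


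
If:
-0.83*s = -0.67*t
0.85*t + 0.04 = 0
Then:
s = -0.04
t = -0.05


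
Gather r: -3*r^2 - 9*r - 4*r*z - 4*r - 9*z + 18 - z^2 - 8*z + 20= -3*r^2 + r*(-4*z - 13) - z^2 - 17*z + 38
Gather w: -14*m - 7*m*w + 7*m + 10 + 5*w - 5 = -7*m + w*(5 - 7*m) + 5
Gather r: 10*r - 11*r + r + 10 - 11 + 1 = 0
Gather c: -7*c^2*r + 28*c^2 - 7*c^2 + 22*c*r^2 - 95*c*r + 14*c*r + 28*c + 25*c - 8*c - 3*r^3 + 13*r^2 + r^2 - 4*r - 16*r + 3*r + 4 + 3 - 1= c^2*(21 - 7*r) + c*(22*r^2 - 81*r + 45) - 3*r^3 + 14*r^2 - 17*r + 6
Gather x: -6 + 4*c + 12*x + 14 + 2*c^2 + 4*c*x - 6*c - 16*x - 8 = 2*c^2 - 2*c + x*(4*c - 4)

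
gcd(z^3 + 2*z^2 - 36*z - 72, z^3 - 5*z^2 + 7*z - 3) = 1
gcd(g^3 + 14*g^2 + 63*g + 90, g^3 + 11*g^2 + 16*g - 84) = g + 6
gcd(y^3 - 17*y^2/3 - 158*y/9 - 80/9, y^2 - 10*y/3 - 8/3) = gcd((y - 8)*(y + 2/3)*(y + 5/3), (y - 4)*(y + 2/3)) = y + 2/3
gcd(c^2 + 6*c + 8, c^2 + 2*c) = c + 2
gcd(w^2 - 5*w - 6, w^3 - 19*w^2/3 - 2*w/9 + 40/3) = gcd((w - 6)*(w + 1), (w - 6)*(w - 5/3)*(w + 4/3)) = w - 6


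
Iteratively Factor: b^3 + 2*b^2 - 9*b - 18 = (b + 3)*(b^2 - b - 6) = (b - 3)*(b + 3)*(b + 2)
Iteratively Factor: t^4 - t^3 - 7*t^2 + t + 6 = (t + 2)*(t^3 - 3*t^2 - t + 3) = (t - 3)*(t + 2)*(t^2 - 1) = (t - 3)*(t + 1)*(t + 2)*(t - 1)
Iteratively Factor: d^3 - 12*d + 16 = (d - 2)*(d^2 + 2*d - 8) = (d - 2)^2*(d + 4)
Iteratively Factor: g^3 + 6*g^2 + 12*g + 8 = (g + 2)*(g^2 + 4*g + 4) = (g + 2)^2*(g + 2)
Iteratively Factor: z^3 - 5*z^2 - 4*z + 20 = (z + 2)*(z^2 - 7*z + 10) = (z - 2)*(z + 2)*(z - 5)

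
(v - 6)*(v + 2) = v^2 - 4*v - 12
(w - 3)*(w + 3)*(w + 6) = w^3 + 6*w^2 - 9*w - 54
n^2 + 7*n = n*(n + 7)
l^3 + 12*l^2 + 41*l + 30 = (l + 1)*(l + 5)*(l + 6)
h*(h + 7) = h^2 + 7*h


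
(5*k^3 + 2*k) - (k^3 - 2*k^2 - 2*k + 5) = 4*k^3 + 2*k^2 + 4*k - 5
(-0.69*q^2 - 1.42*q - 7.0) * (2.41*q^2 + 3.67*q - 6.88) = -1.6629*q^4 - 5.9545*q^3 - 17.3342*q^2 - 15.9204*q + 48.16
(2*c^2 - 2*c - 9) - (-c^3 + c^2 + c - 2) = c^3 + c^2 - 3*c - 7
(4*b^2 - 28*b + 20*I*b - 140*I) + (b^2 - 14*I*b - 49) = 5*b^2 - 28*b + 6*I*b - 49 - 140*I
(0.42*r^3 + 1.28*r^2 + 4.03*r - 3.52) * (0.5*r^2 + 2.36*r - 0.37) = 0.21*r^5 + 1.6312*r^4 + 4.8804*r^3 + 7.2772*r^2 - 9.7983*r + 1.3024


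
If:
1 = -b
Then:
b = -1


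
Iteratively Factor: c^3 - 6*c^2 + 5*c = (c - 5)*(c^2 - c) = (c - 5)*(c - 1)*(c)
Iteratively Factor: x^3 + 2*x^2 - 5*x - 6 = (x + 1)*(x^2 + x - 6) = (x - 2)*(x + 1)*(x + 3)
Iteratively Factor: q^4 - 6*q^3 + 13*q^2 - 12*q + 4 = (q - 2)*(q^3 - 4*q^2 + 5*q - 2) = (q - 2)^2*(q^2 - 2*q + 1) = (q - 2)^2*(q - 1)*(q - 1)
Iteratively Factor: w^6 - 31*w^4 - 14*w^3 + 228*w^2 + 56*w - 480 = (w + 2)*(w^5 - 2*w^4 - 27*w^3 + 40*w^2 + 148*w - 240) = (w - 2)*(w + 2)*(w^4 - 27*w^2 - 14*w + 120) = (w - 2)*(w + 2)*(w + 3)*(w^3 - 3*w^2 - 18*w + 40) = (w - 5)*(w - 2)*(w + 2)*(w + 3)*(w^2 + 2*w - 8) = (w - 5)*(w - 2)*(w + 2)*(w + 3)*(w + 4)*(w - 2)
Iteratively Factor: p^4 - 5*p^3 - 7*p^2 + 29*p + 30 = (p - 3)*(p^3 - 2*p^2 - 13*p - 10) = (p - 5)*(p - 3)*(p^2 + 3*p + 2) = (p - 5)*(p - 3)*(p + 1)*(p + 2)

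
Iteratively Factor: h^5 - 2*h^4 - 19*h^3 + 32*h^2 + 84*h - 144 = (h - 2)*(h^4 - 19*h^2 - 6*h + 72) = (h - 4)*(h - 2)*(h^3 + 4*h^2 - 3*h - 18) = (h - 4)*(h - 2)^2*(h^2 + 6*h + 9) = (h - 4)*(h - 2)^2*(h + 3)*(h + 3)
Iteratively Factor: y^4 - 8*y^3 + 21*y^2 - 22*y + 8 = (y - 4)*(y^3 - 4*y^2 + 5*y - 2) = (y - 4)*(y - 1)*(y^2 - 3*y + 2) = (y - 4)*(y - 2)*(y - 1)*(y - 1)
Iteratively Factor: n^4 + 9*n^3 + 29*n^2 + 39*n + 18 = (n + 1)*(n^3 + 8*n^2 + 21*n + 18) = (n + 1)*(n + 2)*(n^2 + 6*n + 9) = (n + 1)*(n + 2)*(n + 3)*(n + 3)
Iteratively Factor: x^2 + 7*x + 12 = (x + 3)*(x + 4)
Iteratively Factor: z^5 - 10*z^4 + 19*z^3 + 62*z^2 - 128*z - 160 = (z - 4)*(z^4 - 6*z^3 - 5*z^2 + 42*z + 40) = (z - 5)*(z - 4)*(z^3 - z^2 - 10*z - 8) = (z - 5)*(z - 4)*(z + 2)*(z^2 - 3*z - 4) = (z - 5)*(z - 4)*(z + 1)*(z + 2)*(z - 4)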